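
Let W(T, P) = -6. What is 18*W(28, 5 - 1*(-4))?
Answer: -108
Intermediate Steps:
18*W(28, 5 - 1*(-4)) = 18*(-6) = -108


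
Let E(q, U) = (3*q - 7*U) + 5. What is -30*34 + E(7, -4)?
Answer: -966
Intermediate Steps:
E(q, U) = 5 - 7*U + 3*q (E(q, U) = (-7*U + 3*q) + 5 = 5 - 7*U + 3*q)
-30*34 + E(7, -4) = -30*34 + (5 - 7*(-4) + 3*7) = -1020 + (5 + 28 + 21) = -1020 + 54 = -966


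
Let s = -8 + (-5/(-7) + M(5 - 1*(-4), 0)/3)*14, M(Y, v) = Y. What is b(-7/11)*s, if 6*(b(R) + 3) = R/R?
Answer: -374/3 ≈ -124.67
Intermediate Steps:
b(R) = -17/6 (b(R) = -3 + (R/R)/6 = -3 + (⅙)*1 = -3 + ⅙ = -17/6)
s = 44 (s = -8 + (-5/(-7) + (5 - 1*(-4))/3)*14 = -8 + (-5*(-⅐) + (5 + 4)*(⅓))*14 = -8 + (5/7 + 9*(⅓))*14 = -8 + (5/7 + 3)*14 = -8 + (26/7)*14 = -8 + 52 = 44)
b(-7/11)*s = -17/6*44 = -374/3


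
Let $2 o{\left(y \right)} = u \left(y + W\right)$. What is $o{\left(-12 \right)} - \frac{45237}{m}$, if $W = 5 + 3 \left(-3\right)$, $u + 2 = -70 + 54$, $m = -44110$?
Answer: $\frac{6397077}{44110} \approx 145.03$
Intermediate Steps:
$u = -18$ ($u = -2 + \left(-70 + 54\right) = -2 - 16 = -18$)
$W = -4$ ($W = 5 - 9 = -4$)
$o{\left(y \right)} = 36 - 9 y$ ($o{\left(y \right)} = \frac{\left(-18\right) \left(y - 4\right)}{2} = \frac{\left(-18\right) \left(-4 + y\right)}{2} = \frac{72 - 18 y}{2} = 36 - 9 y$)
$o{\left(-12 \right)} - \frac{45237}{m} = \left(36 - -108\right) - \frac{45237}{-44110} = \left(36 + 108\right) - - \frac{45237}{44110} = 144 + \frac{45237}{44110} = \frac{6397077}{44110}$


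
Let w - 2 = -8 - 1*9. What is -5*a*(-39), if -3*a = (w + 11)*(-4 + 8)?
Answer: 1040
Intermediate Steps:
w = -15 (w = 2 + (-8 - 1*9) = 2 + (-8 - 9) = 2 - 17 = -15)
a = 16/3 (a = -(-15 + 11)*(-4 + 8)/3 = -(-4)*4/3 = -1/3*(-16) = 16/3 ≈ 5.3333)
-5*a*(-39) = -5*16/3*(-39) = -80/3*(-39) = 1040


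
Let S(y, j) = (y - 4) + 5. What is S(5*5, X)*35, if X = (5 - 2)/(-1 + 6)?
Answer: 910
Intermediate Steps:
X = 3/5 ≈ 0.60000
S(y, j) = 1 + y (S(y, j) = (-4 + y) + 5 = 1 + y)
S(5*5, X)*35 = (1 + 5*5)*35 = (1 + 25)*35 = 26*35 = 910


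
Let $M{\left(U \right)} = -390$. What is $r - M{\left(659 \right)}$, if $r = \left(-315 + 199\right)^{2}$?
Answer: $13846$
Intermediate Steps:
$r = 13456$ ($r = \left(-116\right)^{2} = 13456$)
$r - M{\left(659 \right)} = 13456 - -390 = 13456 + 390 = 13846$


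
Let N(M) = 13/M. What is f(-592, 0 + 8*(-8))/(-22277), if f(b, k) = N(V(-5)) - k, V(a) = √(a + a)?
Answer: -64/22277 + 13*I*√10/222770 ≈ -0.0028729 + 0.00018454*I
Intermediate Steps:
V(a) = √2*√a (V(a) = √(2*a) = √2*√a)
f(b, k) = -k - 13*I*√10/10 (f(b, k) = 13/((√2*√(-5))) - k = 13/((√2*(I*√5))) - k = 13/((I*√10)) - k = 13*(-I*√10/10) - k = -13*I*√10/10 - k = -k - 13*I*√10/10)
f(-592, 0 + 8*(-8))/(-22277) = (-(0 + 8*(-8)) - 13*I*√10/10)/(-22277) = (-(0 - 64) - 13*I*√10/10)*(-1/22277) = (-1*(-64) - 13*I*√10/10)*(-1/22277) = (64 - 13*I*√10/10)*(-1/22277) = -64/22277 + 13*I*√10/222770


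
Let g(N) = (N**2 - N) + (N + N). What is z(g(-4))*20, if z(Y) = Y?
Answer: 240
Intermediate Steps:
g(N) = N + N**2 (g(N) = (N**2 - N) + 2*N = N + N**2)
z(g(-4))*20 = -4*(1 - 4)*20 = -4*(-3)*20 = 12*20 = 240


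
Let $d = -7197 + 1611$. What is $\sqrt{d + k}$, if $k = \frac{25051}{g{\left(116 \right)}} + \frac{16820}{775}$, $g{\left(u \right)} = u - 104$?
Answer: $\frac{i \sqrt{3007009455}}{930} \approx 58.964 i$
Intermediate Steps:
$g{\left(u \right)} = -104 + u$
$d = -5586$
$k = \frac{3923273}{1860}$ ($k = \frac{25051}{-104 + 116} + \frac{16820}{775} = \frac{25051}{12} + 16820 \cdot \frac{1}{775} = 25051 \cdot \frac{1}{12} + \frac{3364}{155} = \frac{25051}{12} + \frac{3364}{155} = \frac{3923273}{1860} \approx 2109.3$)
$\sqrt{d + k} = \sqrt{-5586 + \frac{3923273}{1860}} = \sqrt{- \frac{6466687}{1860}} = \frac{i \sqrt{3007009455}}{930}$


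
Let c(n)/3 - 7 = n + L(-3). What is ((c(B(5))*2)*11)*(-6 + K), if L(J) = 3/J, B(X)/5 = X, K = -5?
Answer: -22506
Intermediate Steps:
B(X) = 5*X
c(n) = 18 + 3*n (c(n) = 21 + 3*(n + 3/(-3)) = 21 + 3*(n + 3*(-⅓)) = 21 + 3*(n - 1) = 21 + 3*(-1 + n) = 21 + (-3 + 3*n) = 18 + 3*n)
((c(B(5))*2)*11)*(-6 + K) = (((18 + 3*(5*5))*2)*11)*(-6 - 5) = (((18 + 3*25)*2)*11)*(-11) = (((18 + 75)*2)*11)*(-11) = ((93*2)*11)*(-11) = (186*11)*(-11) = 2046*(-11) = -22506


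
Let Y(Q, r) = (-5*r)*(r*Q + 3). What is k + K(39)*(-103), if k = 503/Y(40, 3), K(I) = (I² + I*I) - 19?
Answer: -574476308/1845 ≈ -3.1137e+5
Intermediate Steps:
K(I) = -19 + 2*I² (K(I) = (I² + I²) - 19 = 2*I² - 19 = -19 + 2*I²)
Y(Q, r) = -5*r*(3 + Q*r) (Y(Q, r) = (-5*r)*(Q*r + 3) = (-5*r)*(3 + Q*r) = -5*r*(3 + Q*r))
k = -503/1845 (k = 503/((-5*3*(3 + 40*3))) = 503/((-5*3*(3 + 120))) = 503/((-5*3*123)) = 503/(-1845) = 503*(-1/1845) = -503/1845 ≈ -0.27263)
k + K(39)*(-103) = -503/1845 + (-19 + 2*39²)*(-103) = -503/1845 + (-19 + 2*1521)*(-103) = -503/1845 + (-19 + 3042)*(-103) = -503/1845 + 3023*(-103) = -503/1845 - 311369 = -574476308/1845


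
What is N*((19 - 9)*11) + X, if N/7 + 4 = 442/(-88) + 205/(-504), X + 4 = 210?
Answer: -253969/36 ≈ -7054.7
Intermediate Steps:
X = 206 (X = -4 + 210 = 206)
N = -52277/792 (N = -28 + 7*(442/(-88) + 205/(-504)) = -28 + 7*(442*(-1/88) + 205*(-1/504)) = -28 + 7*(-221/44 - 205/504) = -28 + 7*(-30101/5544) = -28 - 30101/792 = -52277/792 ≈ -66.006)
N*((19 - 9)*11) + X = -52277*(19 - 9)*11/792 + 206 = -261385*11/396 + 206 = -52277/792*110 + 206 = -261385/36 + 206 = -253969/36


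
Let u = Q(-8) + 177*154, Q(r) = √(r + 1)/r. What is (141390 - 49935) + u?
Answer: 118713 - I*√7/8 ≈ 1.1871e+5 - 0.33072*I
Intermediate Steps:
Q(r) = √(1 + r)/r
u = 27258 - I*√7/8 (u = √(1 - 8)/(-8) + 177*154 = -I*√7/8 + 27258 = 27258 - I*√7/8 ≈ 27258.0 - 0.33072*I)
(141390 - 49935) + u = (141390 - 49935) + (27258 - I*√7/8) = 91455 + (27258 - I*√7/8) = 118713 - I*√7/8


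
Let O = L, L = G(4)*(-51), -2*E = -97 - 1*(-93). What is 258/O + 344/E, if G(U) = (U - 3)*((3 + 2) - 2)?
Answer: 8686/51 ≈ 170.31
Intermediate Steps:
G(U) = -9 + 3*U (G(U) = (-3 + U)*(5 - 2) = (-3 + U)*3 = -9 + 3*U)
E = 2 (E = -(-97 - 1*(-93))/2 = -(-97 + 93)/2 = -½*(-4) = 2)
L = -153 (L = (-9 + 3*4)*(-51) = (-9 + 12)*(-51) = 3*(-51) = -153)
O = -153
258/O + 344/E = 258/(-153) + 344/2 = 258*(-1/153) + 344*(½) = -86/51 + 172 = 8686/51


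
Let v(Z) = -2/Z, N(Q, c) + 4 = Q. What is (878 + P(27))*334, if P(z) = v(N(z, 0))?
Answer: 6744128/23 ≈ 2.9322e+5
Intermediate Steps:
N(Q, c) = -4 + Q
P(z) = -2/(-4 + z)
(878 + P(27))*334 = (878 - 2/(-4 + 27))*334 = (878 - 2/23)*334 = (20192/23)*334 = 6744128/23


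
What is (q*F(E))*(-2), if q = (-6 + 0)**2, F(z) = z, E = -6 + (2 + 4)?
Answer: 0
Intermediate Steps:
E = 0 (E = -6 + 6 = 0)
q = 36 (q = (-6)**2 = 36)
(q*F(E))*(-2) = (36*0)*(-2) = 0*(-2) = 0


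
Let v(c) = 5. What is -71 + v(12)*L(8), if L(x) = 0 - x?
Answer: -111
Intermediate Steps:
L(x) = -x
-71 + v(12)*L(8) = -71 + 5*(-1*8) = -71 + 5*(-8) = -71 - 40 = -111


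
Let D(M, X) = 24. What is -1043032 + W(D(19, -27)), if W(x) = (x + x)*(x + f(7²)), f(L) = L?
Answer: -1039528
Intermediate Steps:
W(x) = 2*x*(49 + x) (W(x) = (x + x)*(x + 7²) = (2*x)*(x + 49) = (2*x)*(49 + x) = 2*x*(49 + x))
-1043032 + W(D(19, -27)) = -1043032 + 2*24*(49 + 24) = -1043032 + 2*24*73 = -1043032 + 3504 = -1039528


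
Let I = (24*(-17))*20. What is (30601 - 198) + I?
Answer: 22243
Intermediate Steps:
I = -8160 (I = -408*20 = -8160)
(30601 - 198) + I = (30601 - 198) - 8160 = 30403 - 8160 = 22243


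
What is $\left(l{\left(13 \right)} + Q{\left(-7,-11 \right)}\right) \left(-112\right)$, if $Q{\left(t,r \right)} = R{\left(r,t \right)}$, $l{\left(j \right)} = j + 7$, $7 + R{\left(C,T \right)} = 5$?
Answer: $-2016$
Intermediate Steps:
$R{\left(C,T \right)} = -2$ ($R{\left(C,T \right)} = -7 + 5 = -2$)
$l{\left(j \right)} = 7 + j$
$Q{\left(t,r \right)} = -2$
$\left(l{\left(13 \right)} + Q{\left(-7,-11 \right)}\right) \left(-112\right) = \left(\left(7 + 13\right) - 2\right) \left(-112\right) = \left(20 - 2\right) \left(-112\right) = 18 \left(-112\right) = -2016$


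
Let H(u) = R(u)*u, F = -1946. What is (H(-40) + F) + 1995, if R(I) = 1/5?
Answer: 41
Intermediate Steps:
R(I) = ⅕
H(u) = u/5
(H(-40) + F) + 1995 = ((⅕)*(-40) - 1946) + 1995 = (-8 - 1946) + 1995 = -1954 + 1995 = 41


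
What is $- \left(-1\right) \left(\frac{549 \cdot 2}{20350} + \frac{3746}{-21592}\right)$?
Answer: $- \frac{13130771}{109849300} \approx -0.11953$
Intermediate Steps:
$- \left(-1\right) \left(\frac{549 \cdot 2}{20350} + \frac{3746}{-21592}\right) = - \left(-1\right) \left(1098 \cdot \frac{1}{20350} + 3746 \left(- \frac{1}{21592}\right)\right) = - \left(-1\right) \left(\frac{549}{10175} - \frac{1873}{10796}\right) = - \frac{\left(-1\right) \left(-13130771\right)}{109849300} = \left(-1\right) \frac{13130771}{109849300} = - \frac{13130771}{109849300}$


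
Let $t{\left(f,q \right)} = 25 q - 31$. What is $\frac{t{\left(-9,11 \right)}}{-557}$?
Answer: $- \frac{244}{557} \approx -0.43806$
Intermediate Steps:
$t{\left(f,q \right)} = -31 + 25 q$
$\frac{t{\left(-9,11 \right)}}{-557} = \frac{-31 + 25 \cdot 11}{-557} = \left(-31 + 275\right) \left(- \frac{1}{557}\right) = 244 \left(- \frac{1}{557}\right) = - \frac{244}{557}$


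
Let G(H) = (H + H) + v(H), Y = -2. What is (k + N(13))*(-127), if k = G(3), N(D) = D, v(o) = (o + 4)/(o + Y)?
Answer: -3302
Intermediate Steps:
v(o) = (4 + o)/(-2 + o) (v(o) = (o + 4)/(o - 2) = (4 + o)/(-2 + o))
G(H) = 2*H + (4 + H)/(-2 + H) (G(H) = (H + H) + (4 + H)/(-2 + H) = 2*H + (4 + H)/(-2 + H))
k = 13 (k = (4 + 3 + 2*3*(-2 + 3))/(-2 + 3) = (4 + 3 + 2*3*1)/1 = 1*(4 + 3 + 6) = 1*13 = 13)
(k + N(13))*(-127) = (13 + 13)*(-127) = 26*(-127) = -3302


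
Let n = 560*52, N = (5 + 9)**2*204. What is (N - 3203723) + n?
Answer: -3134619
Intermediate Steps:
N = 39984 (N = 14**2*204 = 196*204 = 39984)
n = 29120
(N - 3203723) + n = (39984 - 3203723) + 29120 = -3163739 + 29120 = -3134619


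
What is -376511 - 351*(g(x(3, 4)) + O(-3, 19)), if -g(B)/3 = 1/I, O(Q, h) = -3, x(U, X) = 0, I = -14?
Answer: -5257465/14 ≈ -3.7553e+5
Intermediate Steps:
g(B) = 3/14 (g(B) = -3/(-14) = -3*(-1/14) = 3/14)
-376511 - 351*(g(x(3, 4)) + O(-3, 19)) = -376511 - 351*(3/14 - 3) = -376511 - 351*(-39)/14 = -376511 - 1*(-13689/14) = -376511 + 13689/14 = -5257465/14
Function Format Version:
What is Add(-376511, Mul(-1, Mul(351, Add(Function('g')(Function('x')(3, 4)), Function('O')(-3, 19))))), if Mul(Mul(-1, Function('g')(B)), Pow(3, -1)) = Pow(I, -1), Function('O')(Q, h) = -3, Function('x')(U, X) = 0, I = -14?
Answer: Rational(-5257465, 14) ≈ -3.7553e+5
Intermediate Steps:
Function('g')(B) = Rational(3, 14) (Function('g')(B) = Mul(-3, Pow(-14, -1)) = Mul(-3, Rational(-1, 14)) = Rational(3, 14))
Add(-376511, Mul(-1, Mul(351, Add(Function('g')(Function('x')(3, 4)), Function('O')(-3, 19))))) = Add(-376511, Mul(-1, Mul(351, Add(Rational(3, 14), -3)))) = Add(-376511, Mul(-1, Mul(351, Rational(-39, 14)))) = Add(-376511, Mul(-1, Rational(-13689, 14))) = Add(-376511, Rational(13689, 14)) = Rational(-5257465, 14)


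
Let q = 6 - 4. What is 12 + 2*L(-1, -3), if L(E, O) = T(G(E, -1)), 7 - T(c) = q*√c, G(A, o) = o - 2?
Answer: 26 - 4*I*√3 ≈ 26.0 - 6.9282*I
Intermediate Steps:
q = 2
G(A, o) = -2 + o
T(c) = 7 - 2*√c
L(E, O) = 7 - 2*I*√3 (L(E, O) = 7 - 2*√(-2 - 1) = 7 - 2*I*√3)
12 + 2*L(-1, -3) = 12 + 2*(7 - 2*I*√3) = 12 + (14 - 4*I*√3) = 26 - 4*I*√3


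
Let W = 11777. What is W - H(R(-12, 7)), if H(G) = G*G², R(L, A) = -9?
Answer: 12506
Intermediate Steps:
H(G) = G³
W - H(R(-12, 7)) = 11777 - 1*(-9)³ = 11777 - 1*(-729) = 11777 + 729 = 12506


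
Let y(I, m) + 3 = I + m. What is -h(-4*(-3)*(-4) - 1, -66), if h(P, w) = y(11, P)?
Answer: 41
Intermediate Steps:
y(I, m) = -3 + I + m (y(I, m) = -3 + (I + m) = -3 + I + m)
h(P, w) = 8 + P (h(P, w) = -3 + 11 + P = 8 + P)
-h(-4*(-3)*(-4) - 1, -66) = -(8 + (-4*(-3)*(-4) - 1)) = -(8 + (12*(-4) - 1)) = -(8 + (-48 - 1)) = -(8 - 49) = -1*(-41) = 41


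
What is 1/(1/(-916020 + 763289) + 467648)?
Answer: 152731/71424346687 ≈ 2.1384e-6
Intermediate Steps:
1/(1/(-916020 + 763289) + 467648) = 1/(1/(-152731) + 467648) = 1/(-1/152731 + 467648) = 1/(71424346687/152731) = 152731/71424346687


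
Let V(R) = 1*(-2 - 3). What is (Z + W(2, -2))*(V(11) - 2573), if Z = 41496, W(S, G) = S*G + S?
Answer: -106971532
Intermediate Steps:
W(S, G) = S + G*S (W(S, G) = G*S + S = S + G*S)
V(R) = -5 (V(R) = 1*(-5) = -5)
(Z + W(2, -2))*(V(11) - 2573) = (41496 + 2*(1 - 2))*(-5 - 2573) = (41496 + 2*(-1))*(-2578) = (41496 - 2)*(-2578) = 41494*(-2578) = -106971532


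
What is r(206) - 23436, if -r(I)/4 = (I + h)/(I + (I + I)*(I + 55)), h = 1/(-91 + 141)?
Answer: -31561857401/1346725 ≈ -23436.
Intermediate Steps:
h = 1/50 ≈ 0.020000
r(I) = -4*(1/50 + I)/(I + 2*I*(55 + I)) (r(I) = -4*(I + 1/50)/(I + (I + I)*(I + 55)) = -4*(1/50 + I)/(I + (2*I)*(55 + I)) = -4*(1/50 + I)/(I + 2*I*(55 + I)))
r(206) - 23436 = (2/25)*(-1 - 50*206)/(206*(111 + 2*206)) - 23436 = (2/25)*(1/206)*(-1 - 10300)/(111 + 412) - 23436 = (2/25)*(1/206)*(-10301)/523 - 23436 = (2/25)*(1/206)*(1/523)*(-10301) - 23436 = -10301/1346725 - 23436 = -31561857401/1346725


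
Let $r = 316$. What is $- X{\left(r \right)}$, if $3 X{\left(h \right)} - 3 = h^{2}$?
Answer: $- \frac{99859}{3} \approx -33286.0$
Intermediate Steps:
$X{\left(h \right)} = 1 + \frac{h^{2}}{3}$
$- X{\left(r \right)} = - (1 + \frac{316^{2}}{3}) = - (1 + \frac{1}{3} \cdot 99856) = - (1 + \frac{99856}{3}) = \left(-1\right) \frac{99859}{3} = - \frac{99859}{3}$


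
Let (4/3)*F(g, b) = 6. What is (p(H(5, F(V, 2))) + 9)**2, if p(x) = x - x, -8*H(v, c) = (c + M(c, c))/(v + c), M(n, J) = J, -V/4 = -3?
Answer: 81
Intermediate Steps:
V = 12 (V = -4*(-3) = 12)
F(g, b) = 9/2 (F(g, b) = (3/4)*6 = 9/2)
H(v, c) = -c/(4*(c + v)) (H(v, c) = -(c + c)/(8*(v + c)) = -2*c/(8*(c + v)) = -c/(4*(c + v)))
p(x) = 0
(p(H(5, F(V, 2))) + 9)**2 = (0 + 9)**2 = 9**2 = 81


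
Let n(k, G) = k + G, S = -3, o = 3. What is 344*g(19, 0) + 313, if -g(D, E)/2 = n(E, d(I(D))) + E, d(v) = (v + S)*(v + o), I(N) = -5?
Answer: -10695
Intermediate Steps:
d(v) = (-3 + v)*(3 + v) (d(v) = (v - 3)*(v + 3) = (-3 + v)*(3 + v))
n(k, G) = G + k
g(D, E) = -32 - 4*E (g(D, E) = -2*(((-9 + (-5)**2) + E) + E) = -2*(((-9 + 25) + E) + E) = -2*((16 + E) + E) = -2*(16 + 2*E) = -32 - 4*E)
344*g(19, 0) + 313 = 344*(-32 - 4*0) + 313 = 344*(-32 + 0) + 313 = 344*(-32) + 313 = -11008 + 313 = -10695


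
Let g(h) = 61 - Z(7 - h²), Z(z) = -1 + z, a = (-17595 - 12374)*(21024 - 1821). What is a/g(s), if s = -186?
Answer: -575494707/34651 ≈ -16608.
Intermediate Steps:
a = -575494707 (a = -29969*19203 = -575494707)
g(h) = 55 + h² (g(h) = 61 - (-1 + (7 - h²)) = 61 - (6 - h²) = 61 + (-6 + h²) = 55 + h²)
a/g(s) = -575494707/(55 + (-186)²) = -575494707/(55 + 34596) = -575494707/34651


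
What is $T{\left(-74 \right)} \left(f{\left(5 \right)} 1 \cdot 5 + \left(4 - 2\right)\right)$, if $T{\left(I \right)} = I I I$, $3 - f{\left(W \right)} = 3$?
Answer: $-810448$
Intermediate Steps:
$f{\left(W \right)} = 0$ ($f{\left(W \right)} = 3 - 3 = 0$)
$T{\left(I \right)} = I^{3}$ ($T{\left(I \right)} = I^{2} I = I^{3}$)
$T{\left(-74 \right)} \left(f{\left(5 \right)} 1 \cdot 5 + \left(4 - 2\right)\right) = \left(-74\right)^{3} \left(0 \cdot 1 \cdot 5 + \left(4 - 2\right)\right) = - 405224 \left(0 \cdot 5 + \left(4 - 2\right)\right) = - 405224 \left(0 + 2\right) = \left(-405224\right) 2 = -810448$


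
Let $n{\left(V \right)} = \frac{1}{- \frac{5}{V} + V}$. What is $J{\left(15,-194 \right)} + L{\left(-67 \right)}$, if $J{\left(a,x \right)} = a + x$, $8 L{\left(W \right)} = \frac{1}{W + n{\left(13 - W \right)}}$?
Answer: $- \frac{122690743}{685416} \approx -179.0$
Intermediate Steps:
$n{\left(V \right)} = \frac{1}{V - \frac{5}{V}}$
$L{\left(W \right)} = \frac{1}{8 \left(W + \frac{13 - W}{-5 + \left(13 - W\right)^{2}}\right)}$
$J{\left(15,-194 \right)} + L{\left(-67 \right)} = \left(15 - 194\right) + \frac{-5 + \left(-13 - 67\right)^{2}}{8 \left(13 - -67 - 67 \left(-5 + \left(-13 - 67\right)^{2}\right)\right)} = -179 + \frac{-5 + \left(-80\right)^{2}}{8 \left(13 + 67 - 67 \left(-5 + \left(-80\right)^{2}\right)\right)} = -179 + \frac{-5 + 6400}{8 \left(13 + 67 - 67 \left(-5 + 6400\right)\right)} = -179 + \frac{1}{8} \frac{1}{13 + 67 - 428465} \cdot 6395 = -179 + \frac{1}{8} \frac{1}{-428385} \cdot 6395 = -179 + \frac{1}{8} \left(- \frac{1}{428385}\right) 6395 = -179 - \frac{1279}{685416} = - \frac{122690743}{685416}$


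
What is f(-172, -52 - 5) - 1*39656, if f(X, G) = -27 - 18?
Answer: -39701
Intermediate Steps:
f(X, G) = -45
f(-172, -52 - 5) - 1*39656 = -45 - 1*39656 = -45 - 39656 = -39701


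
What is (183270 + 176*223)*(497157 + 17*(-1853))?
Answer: 103616841808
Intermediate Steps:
(183270 + 176*223)*(497157 + 17*(-1853)) = (183270 + 39248)*(497157 - 31501) = 222518*465656 = 103616841808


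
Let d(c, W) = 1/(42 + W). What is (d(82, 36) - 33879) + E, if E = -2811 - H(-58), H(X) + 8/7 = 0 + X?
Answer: -20000441/546 ≈ -36631.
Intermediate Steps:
H(X) = -8/7 + X (H(X) = -8/7 + (0 + X) = -8/7 + X)
E = -19263/7 (E = -2811 - (-8/7 - 58) = -2811 - 1*(-414/7) = -2811 + 414/7 = -19263/7 ≈ -2751.9)
(d(82, 36) - 33879) + E = (1/(42 + 36) - 33879) - 19263/7 = (1/78 - 33879) - 19263/7 = -2642561/78 - 19263/7 = -20000441/546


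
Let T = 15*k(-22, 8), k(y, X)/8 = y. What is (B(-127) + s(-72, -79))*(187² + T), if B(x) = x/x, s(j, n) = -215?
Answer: -6918406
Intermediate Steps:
k(y, X) = 8*y
B(x) = 1
T = -2640 (T = 15*(8*(-22)) = 15*(-176) = -2640)
(B(-127) + s(-72, -79))*(187² + T) = (1 - 215)*(187² - 2640) = -214*(34969 - 2640) = -214*32329 = -6918406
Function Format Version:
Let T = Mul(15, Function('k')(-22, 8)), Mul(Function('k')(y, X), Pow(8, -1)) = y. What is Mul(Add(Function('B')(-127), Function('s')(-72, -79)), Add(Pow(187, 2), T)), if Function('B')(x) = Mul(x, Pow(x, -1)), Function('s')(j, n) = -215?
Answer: -6918406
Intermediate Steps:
Function('k')(y, X) = Mul(8, y)
Function('B')(x) = 1
T = -2640 (T = Mul(15, Mul(8, -22)) = Mul(15, -176) = -2640)
Mul(Add(Function('B')(-127), Function('s')(-72, -79)), Add(Pow(187, 2), T)) = Mul(Add(1, -215), Add(Pow(187, 2), -2640)) = Mul(-214, Add(34969, -2640)) = Mul(-214, 32329) = -6918406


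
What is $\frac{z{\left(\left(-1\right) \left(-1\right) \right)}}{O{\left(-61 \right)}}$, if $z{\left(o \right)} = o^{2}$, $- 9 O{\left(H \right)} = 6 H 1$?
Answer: $\frac{3}{122} \approx 0.02459$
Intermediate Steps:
$O{\left(H \right)} = - \frac{2 H}{3}$ ($O{\left(H \right)} = - \frac{6 H 1}{9} = - \frac{6 H}{9} = - \frac{2 H}{3}$)
$\frac{z{\left(\left(-1\right) \left(-1\right) \right)}}{O{\left(-61 \right)}} = \frac{\left(\left(-1\right) \left(-1\right)\right)^{2}}{\left(- \frac{2}{3}\right) \left(-61\right)} = \frac{1^{2}}{\frac{122}{3}} = 1 \cdot \frac{3}{122} = \frac{3}{122}$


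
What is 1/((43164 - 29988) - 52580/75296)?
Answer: 18824/248011879 ≈ 7.5900e-5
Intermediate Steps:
1/((43164 - 29988) - 52580/75296) = 1/(13176 - 52580*1/75296) = 1/(13176 - 13145/18824) = 1/(248011879/18824) = 18824/248011879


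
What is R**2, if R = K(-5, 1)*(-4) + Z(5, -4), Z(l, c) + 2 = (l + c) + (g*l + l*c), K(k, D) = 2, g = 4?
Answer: 81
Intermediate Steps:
Z(l, c) = -2 + c + 5*l + c*l (Z(l, c) = -2 + ((l + c) + (4*l + l*c)) = -2 + ((c + l) + (4*l + c*l)) = -2 + (c + 5*l + c*l) = -2 + c + 5*l + c*l)
R = -9 (R = 2*(-4) + (-2 - 4 + 5*5 - 4*5) = -8 + (-2 - 4 + 25 - 20) = -8 - 1 = -9)
R**2 = (-9)**2 = 81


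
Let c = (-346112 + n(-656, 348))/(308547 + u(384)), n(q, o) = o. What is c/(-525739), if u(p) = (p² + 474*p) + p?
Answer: 345764/335633354817 ≈ 1.0302e-6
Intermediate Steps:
u(p) = p² + 475*p
c = -345764/638403 (c = (-346112 + 348)/(308547 + 384*(475 + 384)) = -345764/(308547 + 384*859) = -345764/(308547 + 329856) = -345764/638403 ≈ -0.54161)
c/(-525739) = -345764/638403/(-525739) = -345764/638403*(-1/525739) = 345764/335633354817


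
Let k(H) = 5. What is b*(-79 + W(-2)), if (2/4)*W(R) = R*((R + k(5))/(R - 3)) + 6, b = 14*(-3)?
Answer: 13566/5 ≈ 2713.2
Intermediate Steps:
b = -42
W(R) = 12 + 2*R*(5 + R)/(-3 + R) (W(R) = 2*(R*((R + 5)/(R - 3)) + 6) = 2*(R*((5 + R)/(-3 + R)) + 6) = 2*(R*(5 + R)/(-3 + R) + 6) = 2*(6 + R*(5 + R)/(-3 + R)) = 12 + 2*R*(5 + R)/(-3 + R))
b*(-79 + W(-2)) = -42*(-79 + 2*(-18 + (-2)**2 + 11*(-2))/(-3 - 2)) = -42*(-79 + 2*(-18 + 4 - 22)/(-5)) = -42*(-79 + 2*(-1/5)*(-36)) = -42*(-79 + 72/5) = -42*(-323/5) = 13566/5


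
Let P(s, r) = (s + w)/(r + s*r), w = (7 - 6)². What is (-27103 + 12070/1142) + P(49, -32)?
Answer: -495033467/18272 ≈ -27092.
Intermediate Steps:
w = 1 (w = 1² = 1)
P(s, r) = (1 + s)/(r + r*s) (P(s, r) = (s + 1)/(r + s*r) = (1 + s)/(r + r*s))
(-27103 + 12070/1142) + P(49, -32) = (-27103 + 12070/1142) + 1/(-32) = (-27103 + 12070*(1/1142)) - 1/32 = (-27103 + 6035/571) - 1/32 = -15469778/571 - 1/32 = -495033467/18272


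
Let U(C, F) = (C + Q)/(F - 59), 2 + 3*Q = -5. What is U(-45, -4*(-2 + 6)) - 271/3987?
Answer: 56131/99675 ≈ 0.56314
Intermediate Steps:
Q = -7/3 (Q = -⅔ + (⅓)*(-5) = -⅔ - 5/3 = -7/3 ≈ -2.3333)
U(C, F) = (-7/3 + C)/(-59 + F) (U(C, F) = (C - 7/3)/(F - 59) = (-7/3 + C)/(-59 + F))
U(-45, -4*(-2 + 6)) - 271/3987 = (-7/3 - 45)/(-59 - 4*(-2 + 6)) - 271/3987 = -142/3/(-59 - 4*4) - 271*1/3987 = -142/3/(-59 - 16) - 271/3987 = -142/3/(-75) - 271/3987 = -1/75*(-142/3) - 271/3987 = 142/225 - 271/3987 = 56131/99675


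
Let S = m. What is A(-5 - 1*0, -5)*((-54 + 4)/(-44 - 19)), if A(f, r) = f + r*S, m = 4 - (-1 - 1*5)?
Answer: -2750/63 ≈ -43.651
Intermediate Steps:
m = 10 (m = 4 - (-1 - 5) = 4 - 1*(-6) = 4 + 6 = 10)
S = 10
A(f, r) = f + 10*r (A(f, r) = f + r*10 = f + 10*r)
A(-5 - 1*0, -5)*((-54 + 4)/(-44 - 19)) = ((-5 - 1*0) + 10*(-5))*((-54 + 4)/(-44 - 19)) = ((-5 + 0) - 50)*(-50/(-63)) = (-5 - 50)*(-50*(-1/63)) = -55*50/63 = -2750/63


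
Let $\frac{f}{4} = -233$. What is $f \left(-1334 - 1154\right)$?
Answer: $2318816$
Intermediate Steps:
$f = -932$ ($f = 4 \left(-233\right) = -932$)
$f \left(-1334 - 1154\right) = - 932 \left(-1334 - 1154\right) = \left(-932\right) \left(-2488\right) = 2318816$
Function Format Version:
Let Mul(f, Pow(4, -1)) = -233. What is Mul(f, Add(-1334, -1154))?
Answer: 2318816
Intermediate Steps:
f = -932 (f = Mul(4, -233) = -932)
Mul(f, Add(-1334, -1154)) = Mul(-932, Add(-1334, -1154)) = Mul(-932, -2488) = 2318816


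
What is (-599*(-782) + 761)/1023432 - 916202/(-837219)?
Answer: 443492006155/285612238536 ≈ 1.5528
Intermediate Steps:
(-599*(-782) + 761)/1023432 - 916202/(-837219) = (468418 + 761)*(1/1023432) - 916202*(-1/837219) = 469179*(1/1023432) + 916202/837219 = 156393/341144 + 916202/837219 = 443492006155/285612238536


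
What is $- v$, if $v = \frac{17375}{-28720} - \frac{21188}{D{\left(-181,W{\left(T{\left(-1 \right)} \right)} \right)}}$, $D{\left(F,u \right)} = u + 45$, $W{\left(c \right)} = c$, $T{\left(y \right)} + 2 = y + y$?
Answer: $\frac{121846347}{235504} \approx 517.39$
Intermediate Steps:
$T{\left(y \right)} = -2 + 2 y$ ($T{\left(y \right)} = -2 + \left(y + y\right) = -2 + 2 y$)
$D{\left(F,u \right)} = 45 + u$
$v = - \frac{121846347}{235504}$ ($v = \frac{17375}{-28720} - \frac{21188}{45 + \left(-2 + 2 \left(-1\right)\right)} = 17375 \left(- \frac{1}{28720}\right) - \frac{21188}{45 - 4} = - \frac{3475}{5744} - \frac{21188}{45 - 4} = - \frac{3475}{5744} - \frac{21188}{41} = - \frac{121846347}{235504} \approx -517.39$)
$- v = \left(-1\right) \left(- \frac{121846347}{235504}\right) = \frac{121846347}{235504}$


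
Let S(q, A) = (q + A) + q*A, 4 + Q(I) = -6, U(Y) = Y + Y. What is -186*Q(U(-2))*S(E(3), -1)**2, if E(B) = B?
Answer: 1860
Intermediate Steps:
U(Y) = 2*Y
Q(I) = -10 (Q(I) = -4 - 6 = -10)
S(q, A) = A + q + A*q (S(q, A) = (A + q) + A*q = A + q + A*q)
-186*Q(U(-2))*S(E(3), -1)**2 = -(-1860)*(-1 + 3 - 1*3)**2 = -(-1860)*(-1 + 3 - 3)**2 = -(-1860)*(-1)**2 = -(-1860) = -186*(-10) = 1860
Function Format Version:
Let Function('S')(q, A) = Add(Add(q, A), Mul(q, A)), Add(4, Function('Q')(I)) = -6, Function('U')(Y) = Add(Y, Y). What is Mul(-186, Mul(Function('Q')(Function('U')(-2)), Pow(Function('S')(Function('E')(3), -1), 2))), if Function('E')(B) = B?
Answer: 1860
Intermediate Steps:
Function('U')(Y) = Mul(2, Y)
Function('Q')(I) = -10 (Function('Q')(I) = Add(-4, -6) = -10)
Function('S')(q, A) = Add(A, q, Mul(A, q)) (Function('S')(q, A) = Add(Add(A, q), Mul(A, q)) = Add(A, q, Mul(A, q)))
Mul(-186, Mul(Function('Q')(Function('U')(-2)), Pow(Function('S')(Function('E')(3), -1), 2))) = Mul(-186, Mul(-10, Pow(Add(-1, 3, Mul(-1, 3)), 2))) = Mul(-186, Mul(-10, Pow(Add(-1, 3, -3), 2))) = Mul(-186, Mul(-10, Pow(-1, 2))) = Mul(-186, Mul(-10, 1)) = Mul(-186, -10) = 1860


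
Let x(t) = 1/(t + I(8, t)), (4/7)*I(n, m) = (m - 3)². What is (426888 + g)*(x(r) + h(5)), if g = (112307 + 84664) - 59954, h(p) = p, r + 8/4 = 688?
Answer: 9214680816295/3268167 ≈ 2.8195e+6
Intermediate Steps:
r = 686 (r = -2 + 688 = 686)
I(n, m) = 7*(-3 + m)²/4 (I(n, m) = 7*(m - 3)²/4 = 7*(-3 + m)²/4)
x(t) = 1/(t + 7*(-3 + t)²/4)
g = 137017 (g = 196971 - 59954 = 137017)
(426888 + g)*(x(r) + h(5)) = (426888 + 137017)*(4/(4*686 + 7*(-3 + 686)²) + 5) = 563905*(4/(2744 + 7*683²) + 5) = 563905*(4/(2744 + 7*466489) + 5) = 563905*(4/(2744 + 3265423) + 5) = 563905*(4/3268167 + 5) = 563905*(16340839/3268167) = 9214680816295/3268167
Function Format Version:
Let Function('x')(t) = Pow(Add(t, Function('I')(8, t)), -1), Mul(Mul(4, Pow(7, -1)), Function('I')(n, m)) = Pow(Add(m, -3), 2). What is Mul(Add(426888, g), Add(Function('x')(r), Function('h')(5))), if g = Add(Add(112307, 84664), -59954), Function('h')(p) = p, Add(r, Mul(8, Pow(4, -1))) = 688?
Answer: Rational(9214680816295, 3268167) ≈ 2.8195e+6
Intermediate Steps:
r = 686 (r = Add(-2, 688) = 686)
Function('I')(n, m) = Mul(Rational(7, 4), Pow(Add(-3, m), 2)) (Function('I')(n, m) = Mul(Rational(7, 4), Pow(Add(m, -3), 2)) = Mul(Rational(7, 4), Pow(Add(-3, m), 2)))
Function('x')(t) = Pow(Add(t, Mul(Rational(7, 4), Pow(Add(-3, t), 2))), -1)
g = 137017 (g = Add(196971, -59954) = 137017)
Mul(Add(426888, g), Add(Function('x')(r), Function('h')(5))) = Mul(Add(426888, 137017), Add(Mul(4, Pow(Add(Mul(4, 686), Mul(7, Pow(Add(-3, 686), 2))), -1)), 5)) = Mul(563905, Add(Mul(4, Pow(Add(2744, Mul(7, Pow(683, 2))), -1)), 5)) = Mul(563905, Add(Mul(4, Pow(Add(2744, Mul(7, 466489)), -1)), 5)) = Mul(563905, Add(Mul(4, Pow(Add(2744, 3265423), -1)), 5)) = Mul(563905, Add(Mul(4, Pow(3268167, -1)), 5)) = Mul(563905, Add(Mul(4, Rational(1, 3268167)), 5)) = Mul(563905, Add(Rational(4, 3268167), 5)) = Mul(563905, Rational(16340839, 3268167)) = Rational(9214680816295, 3268167)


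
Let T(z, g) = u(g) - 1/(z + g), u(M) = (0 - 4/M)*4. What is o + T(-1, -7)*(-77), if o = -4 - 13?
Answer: -1621/8 ≈ -202.63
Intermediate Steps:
u(M) = -16/M (u(M) = -4/M*4 = -16/M)
T(z, g) = -1/(g + z) - 16/g (T(z, g) = -16/g - 1/(z + g) = -16/g - 1/(g + z) = -1/(g + z) - 16/g)
o = -17
o + T(-1, -7)*(-77) = -17 + ((-17*(-7) - 16*(-1))/((-7)*(-7 - 1)))*(-77) = -17 - ⅐*(119 + 16)/(-8)*(-77) = -17 - ⅐*(-⅛)*135*(-77) = -17 + (135/56)*(-77) = -17 - 1485/8 = -1621/8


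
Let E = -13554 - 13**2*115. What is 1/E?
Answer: -1/32989 ≈ -3.0313e-5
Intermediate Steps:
E = -32989 (E = -13554 - 169*115 = -13554 - 1*19435 = -13554 - 19435 = -32989)
1/E = 1/(-32989) = -1/32989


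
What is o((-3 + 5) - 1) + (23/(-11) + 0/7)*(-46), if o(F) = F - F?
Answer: 1058/11 ≈ 96.182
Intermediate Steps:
o(F) = 0
o((-3 + 5) - 1) + (23/(-11) + 0/7)*(-46) = 0 + (23/(-11) + 0/7)*(-46) = 0 + (23*(-1/11) + 0*(1/7))*(-46) = 0 + (-23/11 + 0)*(-46) = 0 - 23/11*(-46) = 0 + 1058/11 = 1058/11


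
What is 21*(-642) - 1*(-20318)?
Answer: 6836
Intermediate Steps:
21*(-642) - 1*(-20318) = -13482 + 20318 = 6836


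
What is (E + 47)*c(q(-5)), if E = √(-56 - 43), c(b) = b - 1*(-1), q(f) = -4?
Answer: -141 - 9*I*√11 ≈ -141.0 - 29.85*I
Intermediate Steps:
c(b) = 1 + b (c(b) = b + 1 = 1 + b)
E = 3*I*√11 (E = √(-99) = 3*I*√11 ≈ 9.9499*I)
(E + 47)*c(q(-5)) = (3*I*√11 + 47)*(1 - 4) = (47 + 3*I*√11)*(-3) = -141 - 9*I*√11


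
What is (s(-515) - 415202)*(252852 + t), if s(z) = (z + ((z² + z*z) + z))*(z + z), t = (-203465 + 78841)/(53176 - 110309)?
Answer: -7883612873209967880/57133 ≈ -1.3799e+14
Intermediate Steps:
t = 124624/57133 (t = -124624/(-57133) = -124624*(-1/57133) = 124624/57133 ≈ 2.1813)
s(z) = 2*z*(2*z + 2*z²) (s(z) = (z + ((z² + z²) + z))*(2*z) = (z + (2*z² + z))*(2*z) = (z + (z + 2*z²))*(2*z) = (2*z + 2*z²)*(2*z) = 2*z*(2*z + 2*z²))
(s(-515) - 415202)*(252852 + t) = (4*(-515)²*(1 - 515) - 415202)*(252852 + 124624/57133) = (4*265225*(-514) - 415202)*(14446317940/57133) = (-545302600 - 415202)*(14446317940/57133) = -545717802*14446317940/57133 = -7883612873209967880/57133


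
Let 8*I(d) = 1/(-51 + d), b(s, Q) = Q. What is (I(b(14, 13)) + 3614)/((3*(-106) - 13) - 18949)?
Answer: -219731/1172224 ≈ -0.18745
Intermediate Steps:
I(d) = 1/(8*(-51 + d))
(I(b(14, 13)) + 3614)/((3*(-106) - 13) - 18949) = (1/(8*(-51 + 13)) + 3614)/((3*(-106) - 13) - 18949) = ((⅛)/(-38) + 3614)/((-318 - 13) - 18949) = ((⅛)*(-1/38) + 3614)/(-331 - 18949) = (-1/304 + 3614)/(-19280) = (1098655/304)*(-1/19280) = -219731/1172224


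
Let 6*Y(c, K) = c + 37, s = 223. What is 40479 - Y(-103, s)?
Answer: 40490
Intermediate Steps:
Y(c, K) = 37/6 + c/6 (Y(c, K) = (c + 37)/6 = (37 + c)/6 = 37/6 + c/6)
40479 - Y(-103, s) = 40479 - (37/6 + (1/6)*(-103)) = 40479 - (37/6 - 103/6) = 40479 - 1*(-11) = 40479 + 11 = 40490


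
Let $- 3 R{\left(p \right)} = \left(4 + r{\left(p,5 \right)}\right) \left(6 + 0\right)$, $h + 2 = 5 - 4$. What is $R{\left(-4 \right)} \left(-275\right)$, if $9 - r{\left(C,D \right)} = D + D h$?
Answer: $7150$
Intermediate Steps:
$h = -1$ ($h = -2 + \left(5 - 4\right) = -2 + 1 = -1$)
$r{\left(C,D \right)} = 9$ ($r{\left(C,D \right)} = 9 - \left(D + D \left(-1\right)\right) = 9 - \left(D - D\right) = 9 - 0 = 9 + 0 = 9$)
$R{\left(p \right)} = -26$ ($R{\left(p \right)} = - \frac{\left(4 + 9\right) \left(6 + 0\right)}{3} = - \frac{13 \cdot 6}{3} = \left(- \frac{1}{3}\right) 78 = -26$)
$R{\left(-4 \right)} \left(-275\right) = \left(-26\right) \left(-275\right) = 7150$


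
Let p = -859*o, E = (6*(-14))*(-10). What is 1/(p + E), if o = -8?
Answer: 1/7712 ≈ 0.00012967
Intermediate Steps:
E = 840 (E = -84*(-10) = 840)
p = 6872 (p = -859*(-8) = 6872)
1/(p + E) = 1/(6872 + 840) = 1/7712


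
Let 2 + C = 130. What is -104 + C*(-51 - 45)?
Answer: -12392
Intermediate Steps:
C = 128 (C = -2 + 130 = 128)
-104 + C*(-51 - 45) = -104 + 128*(-51 - 45) = -104 + 128*(-96) = -104 - 12288 = -12392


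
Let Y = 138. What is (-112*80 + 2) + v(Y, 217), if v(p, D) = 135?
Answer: -8823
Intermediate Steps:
(-112*80 + 2) + v(Y, 217) = (-112*80 + 2) + 135 = (-8960 + 2) + 135 = -8958 + 135 = -8823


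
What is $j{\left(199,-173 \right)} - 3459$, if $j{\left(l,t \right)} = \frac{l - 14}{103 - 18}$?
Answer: $- \frac{58766}{17} \approx -3456.8$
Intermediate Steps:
$j{\left(l,t \right)} = - \frac{14}{85} + \frac{l}{85}$ ($j{\left(l,t \right)} = \frac{-14 + l}{85} = \left(-14 + l\right) \frac{1}{85} = - \frac{14}{85} + \frac{l}{85}$)
$j{\left(199,-173 \right)} - 3459 = \left(- \frac{14}{85} + \frac{1}{85} \cdot 199\right) - 3459 = \left(- \frac{14}{85} + \frac{199}{85}\right) - 3459 = \frac{37}{17} - 3459 = - \frac{58766}{17}$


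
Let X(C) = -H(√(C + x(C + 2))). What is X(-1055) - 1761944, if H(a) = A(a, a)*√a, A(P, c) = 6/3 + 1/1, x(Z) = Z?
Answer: -1761944 - 3*527^(¼)*(1 + I) ≈ -1.762e+6 - 14.374*I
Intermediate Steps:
A(P, c) = 3 (A(P, c) = 6*(⅓) + 1*1 = 2 + 1 = 3)
H(a) = 3*√a
X(C) = -3*(2 + 2*C)^(¼) (X(C) = -3*√(√(C + (C + 2))) = -3*√(√(C + (2 + C))) = -3*√(√(2 + 2*C)) = -3*(2 + 2*C)^(¼))
X(-1055) - 1761944 = -3*(2 + 2*(-1055))^(¼) - 1761944 = -3*(2 - 2110)^(¼) - 1761944 = -3*(-527)^(¼)*√2 - 1761944 = -1761944 - 3*(-527)^(¼)*√2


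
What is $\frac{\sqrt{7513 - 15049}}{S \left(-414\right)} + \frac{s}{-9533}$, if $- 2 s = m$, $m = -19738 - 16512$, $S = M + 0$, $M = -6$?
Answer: $- \frac{18125}{9533} + \frac{i \sqrt{471}}{621} \approx -1.9013 + 0.034948 i$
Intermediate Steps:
$S = -6$ ($S = -6 + 0 = -6$)
$m = -36250$ ($m = -19738 - 16512 = -36250$)
$s = 18125$ ($s = \left(- \frac{1}{2}\right) \left(-36250\right) = 18125$)
$\frac{\sqrt{7513 - 15049}}{S \left(-414\right)} + \frac{s}{-9533} = \frac{\sqrt{7513 - 15049}}{\left(-6\right) \left(-414\right)} + \frac{18125}{-9533} = \frac{\sqrt{-7536}}{2484} + 18125 \left(- \frac{1}{9533}\right) = 4 i \sqrt{471} \cdot \frac{1}{2484} - \frac{18125}{9533} = \frac{i \sqrt{471}}{621} - \frac{18125}{9533} = - \frac{18125}{9533} + \frac{i \sqrt{471}}{621}$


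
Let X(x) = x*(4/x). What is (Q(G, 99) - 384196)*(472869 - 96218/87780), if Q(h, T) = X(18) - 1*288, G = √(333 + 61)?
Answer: -265985472209616/1463 ≈ -1.8181e+11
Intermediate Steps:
X(x) = 4
G = √394 ≈ 19.849
Q(h, T) = -284 (Q(h, T) = 4 - 1*288 = 4 - 288 = -284)
(Q(G, 99) - 384196)*(472869 - 96218/87780) = (-284 - 384196)*(472869 - 96218/87780) = -384480*(472869 - 96218*1/87780) = -384480*(472869 - 48109/43890) = -384480*20754172301/43890 = -265985472209616/1463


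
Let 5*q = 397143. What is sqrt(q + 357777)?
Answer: 18*sqrt(33735)/5 ≈ 661.21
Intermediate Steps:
q = 397143/5 (q = (1/5)*397143 = 397143/5 ≈ 79429.)
sqrt(q + 357777) = sqrt(397143/5 + 357777) = sqrt(2186028/5) = 18*sqrt(33735)/5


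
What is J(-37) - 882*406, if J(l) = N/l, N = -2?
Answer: -13249402/37 ≈ -3.5809e+5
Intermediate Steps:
J(l) = -2/l
J(-37) - 882*406 = -2/(-37) - 882*406 = -2*(-1/37) - 358092 = 2/37 - 358092 = -13249402/37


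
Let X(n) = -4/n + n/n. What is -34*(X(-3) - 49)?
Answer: 4760/3 ≈ 1586.7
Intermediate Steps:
X(n) = 1 - 4/n (X(n) = -4/n + 1 = 1 - 4/n)
-34*(X(-3) - 49) = -34*((-4 - 3)/(-3) - 49) = -34*(-⅓*(-7) - 49) = -34*(7/3 - 49) = -34*(-140/3) = 4760/3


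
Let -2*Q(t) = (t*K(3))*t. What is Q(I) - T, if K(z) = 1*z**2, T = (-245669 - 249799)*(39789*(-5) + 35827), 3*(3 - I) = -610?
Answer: -161639881609/2 ≈ -8.0820e+10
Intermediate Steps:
I = 619/3 (I = 3 - 1/3*(-610) = 3 + 610/3 = 619/3 ≈ 206.33)
T = 80819749224 (T = -495468*(-198945 + 35827) = -495468*(-163118) = 80819749224)
K(z) = z**2
Q(t) = -9*t**2/2 (Q(t) = -t*3**2*t/2 = -t*9*t/2 = -9*t*t/2 = -9*t**2/2)
Q(I) - T = -9*(619/3)**2/2 - 1*80819749224 = -9/2*383161/9 - 80819749224 = -383161/2 - 80819749224 = -161639881609/2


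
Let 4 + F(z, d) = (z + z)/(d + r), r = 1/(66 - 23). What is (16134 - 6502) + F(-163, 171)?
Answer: 35395147/3677 ≈ 9626.1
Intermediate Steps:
r = 1/43 ≈ 0.023256
F(z, d) = -4 + 2*z/(1/43 + d) (F(z, d) = -4 + (z + z)/(d + 1/43) = -4 + (2*z)/(1/43 + d) = -4 + 2*z/(1/43 + d))
(16134 - 6502) + F(-163, 171) = (16134 - 6502) + 2*(-2 - 86*171 + 43*(-163))/(1 + 43*171) = 9632 + 2*(-2 - 14706 - 7009)/(1 + 7353) = 9632 + 2*(-21717)/7354 = 9632 + 2*(1/7354)*(-21717) = 9632 - 21717/3677 = 35395147/3677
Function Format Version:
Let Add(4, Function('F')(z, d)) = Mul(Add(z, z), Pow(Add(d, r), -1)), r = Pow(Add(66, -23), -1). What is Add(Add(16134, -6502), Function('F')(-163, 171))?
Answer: Rational(35395147, 3677) ≈ 9626.1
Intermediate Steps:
r = Rational(1, 43) (r = Pow(43, -1) = Rational(1, 43) ≈ 0.023256)
Function('F')(z, d) = Add(-4, Mul(2, z, Pow(Add(Rational(1, 43), d), -1))) (Function('F')(z, d) = Add(-4, Mul(Add(z, z), Pow(Add(d, Rational(1, 43)), -1))) = Add(-4, Mul(Mul(2, z), Pow(Add(Rational(1, 43), d), -1))) = Add(-4, Mul(2, z, Pow(Add(Rational(1, 43), d), -1))))
Add(Add(16134, -6502), Function('F')(-163, 171)) = Add(Add(16134, -6502), Mul(2, Pow(Add(1, Mul(43, 171)), -1), Add(-2, Mul(-86, 171), Mul(43, -163)))) = Add(9632, Mul(2, Pow(Add(1, 7353), -1), Add(-2, -14706, -7009))) = Add(9632, Mul(2, Pow(7354, -1), -21717)) = Add(9632, Mul(2, Rational(1, 7354), -21717)) = Add(9632, Rational(-21717, 3677)) = Rational(35395147, 3677)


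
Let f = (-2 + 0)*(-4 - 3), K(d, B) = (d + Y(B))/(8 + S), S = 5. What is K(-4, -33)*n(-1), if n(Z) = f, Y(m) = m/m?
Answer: -42/13 ≈ -3.2308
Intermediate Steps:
Y(m) = 1
K(d, B) = 1/13 + d/13 (K(d, B) = (d + 1)/(8 + 5) = (1 + d)/13 = (1 + d)*(1/13) = 1/13 + d/13)
f = 14 (f = -2*(-7) = 14)
n(Z) = 14
K(-4, -33)*n(-1) = (1/13 + (1/13)*(-4))*14 = (1/13 - 4/13)*14 = -3/13*14 = -42/13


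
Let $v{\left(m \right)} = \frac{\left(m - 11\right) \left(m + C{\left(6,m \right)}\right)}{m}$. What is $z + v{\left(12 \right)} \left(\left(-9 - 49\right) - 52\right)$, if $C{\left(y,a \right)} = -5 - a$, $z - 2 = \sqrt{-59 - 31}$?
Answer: $\frac{287}{6} + 3 i \sqrt{10} \approx 47.833 + 9.4868 i$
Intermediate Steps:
$z = 2 + 3 i \sqrt{10}$ ($z = 2 + \sqrt{-59 - 31} = 2 + \sqrt{-90} = 2 + 3 i \sqrt{10} \approx 2.0 + 9.4868 i$)
$v{\left(m \right)} = \frac{55 - 5 m}{m}$ ($v{\left(m \right)} = \frac{\left(m - 11\right) \left(m - \left(5 + m\right)\right)}{m} = \frac{\left(-11 + m\right) \left(-5\right)}{m} = \frac{55 - 5 m}{m}$)
$z + v{\left(12 \right)} \left(\left(-9 - 49\right) - 52\right) = \left(2 + 3 i \sqrt{10}\right) + \left(-5 + \frac{55}{12}\right) \left(\left(-9 - 49\right) - 52\right) = \left(2 + 3 i \sqrt{10}\right) + \left(-5 + 55 \cdot \frac{1}{12}\right) \left(-58 - 52\right) = \left(2 + 3 i \sqrt{10}\right) + \left(-5 + \frac{55}{12}\right) \left(-110\right) = \left(2 + 3 i \sqrt{10}\right) - - \frac{275}{6} = \left(2 + 3 i \sqrt{10}\right) + \frac{275}{6} = \frac{287}{6} + 3 i \sqrt{10}$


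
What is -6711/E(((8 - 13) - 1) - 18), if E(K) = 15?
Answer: -2237/5 ≈ -447.40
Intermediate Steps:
-6711/E(((8 - 13) - 1) - 18) = -6711/15 = -6711*1/15 = -2237/5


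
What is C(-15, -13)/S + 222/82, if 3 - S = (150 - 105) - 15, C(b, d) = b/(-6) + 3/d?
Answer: 75503/28782 ≈ 2.6233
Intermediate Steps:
C(b, d) = 3/d - b/6 (C(b, d) = b*(-⅙) + 3/d = -b/6 + 3/d = 3/d - b/6)
S = -27 (S = 3 - ((150 - 105) - 15) = 3 - (45 - 15) = 3 - 1*30 = 3 - 30 = -27)
C(-15, -13)/S + 222/82 = (3/(-13) - ⅙*(-15))/(-27) + 222/82 = (3*(-1/13) + 5/2)*(-1/27) + 222*(1/82) = (-3/13 + 5/2)*(-1/27) + 111/41 = (59/26)*(-1/27) + 111/41 = -59/702 + 111/41 = 75503/28782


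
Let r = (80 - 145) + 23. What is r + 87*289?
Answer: 25101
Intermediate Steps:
r = -42 (r = -65 + 23 = -42)
r + 87*289 = -42 + 87*289 = -42 + 25143 = 25101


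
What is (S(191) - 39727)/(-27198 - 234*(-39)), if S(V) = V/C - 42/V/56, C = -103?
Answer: 1042114439/474040608 ≈ 2.1984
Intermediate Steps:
S(V) = -3/(4*V) - V/103 (S(V) = V/(-103) - 42/V/56 = V*(-1/103) - 42/V*(1/56) = -V/103 - 3/(4*V) = -3/(4*V) - V/103)
(S(191) - 39727)/(-27198 - 234*(-39)) = ((-3/4/191 - 1/103*191) - 39727)/(-27198 - 234*(-39)) = ((-3/4*1/191 - 191/103) - 39727)/(-27198 + 9126) = ((-3/764 - 191/103) - 39727)/(-18072) = (-146233/78692 - 39727)*(-1/18072) = -3126343317/78692*(-1/18072) = 1042114439/474040608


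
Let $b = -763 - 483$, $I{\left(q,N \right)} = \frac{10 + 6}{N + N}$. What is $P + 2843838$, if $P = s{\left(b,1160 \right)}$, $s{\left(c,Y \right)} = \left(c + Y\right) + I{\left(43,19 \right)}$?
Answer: $\frac{54031296}{19} \approx 2.8438 \cdot 10^{6}$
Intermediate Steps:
$I{\left(q,N \right)} = \frac{8}{N}$ ($I{\left(q,N \right)} = \frac{16}{2 N} = 16 \frac{1}{2 N} = \frac{8}{N}$)
$b = -1246$
$s{\left(c,Y \right)} = \frac{8}{19} + Y + c$ ($s{\left(c,Y \right)} = \left(c + Y\right) + \frac{8}{19} = \left(Y + c\right) + 8 \cdot \frac{1}{19} = \left(Y + c\right) + \frac{8}{19} = \frac{8}{19} + Y + c$)
$P = - \frac{1626}{19}$ ($P = \frac{8}{19} + 1160 - 1246 = - \frac{1626}{19} \approx -85.579$)
$P + 2843838 = - \frac{1626}{19} + 2843838 = \frac{54031296}{19}$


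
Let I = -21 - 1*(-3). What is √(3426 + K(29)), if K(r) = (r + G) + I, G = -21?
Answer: 2*√854 ≈ 58.447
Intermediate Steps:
I = -18 (I = -21 + 3 = -18)
K(r) = -39 + r (K(r) = (r - 21) - 18 = (-21 + r) - 18 = -39 + r)
√(3426 + K(29)) = √(3426 + (-39 + 29)) = √(3426 - 10) = √3416 = 2*√854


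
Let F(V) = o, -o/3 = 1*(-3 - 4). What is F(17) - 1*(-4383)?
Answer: 4404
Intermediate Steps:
o = 21 (o = -3*(-3 - 4) = -3*(-7) = 21)
F(V) = 21
F(17) - 1*(-4383) = 21 - 1*(-4383) = 21 + 4383 = 4404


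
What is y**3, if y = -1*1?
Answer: -1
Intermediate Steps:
y = -1
y**3 = (-1)**3 = -1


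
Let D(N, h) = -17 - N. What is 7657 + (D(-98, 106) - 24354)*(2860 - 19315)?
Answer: 399419872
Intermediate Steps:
7657 + (D(-98, 106) - 24354)*(2860 - 19315) = 7657 + ((-17 - 1*(-98)) - 24354)*(2860 - 19315) = 7657 + ((-17 + 98) - 24354)*(-16455) = 7657 + (81 - 24354)*(-16455) = 7657 - 24273*(-16455) = 7657 + 399412215 = 399419872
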